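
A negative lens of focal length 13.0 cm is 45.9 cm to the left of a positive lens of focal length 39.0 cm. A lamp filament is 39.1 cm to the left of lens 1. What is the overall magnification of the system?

f₁ = −13.0 cm (diverging).
Lens 1: 1/d_i1 = 1/(-13.0) − 1/(39.1) = -0.1025, so d_i1 = -9.756 cm; m₁ = −d_i1/d_o1 = +0.2495.
d_o2 = 45.9 − (-9.756) = 55.66 cm.
Lens 2: 1/d_i2 = 1/(39.0) − 1/(55.66) = 0.007675, so d_i2 = 130.3 cm; m₂ = −d_i2/d_o2 = -2.341.
m = m₁·m₂ = (+0.2495)(-2.341) = -0.584.

m = -0.584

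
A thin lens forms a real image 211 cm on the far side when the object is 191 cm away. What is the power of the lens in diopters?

P = +0.997 D

d_i = +211 cm.
1/f = 1/d_o + 1/d_i = 1/(191) + 1/(211) = 0.009975 cm⁻¹.
f = 100.3 cm = 1.003 m, so P = 1/f = +0.997 D.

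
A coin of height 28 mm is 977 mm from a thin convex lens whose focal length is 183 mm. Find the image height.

1/d_i = 1/f − 1/d_o = 1/(183.0) − 1/(977) = 0.004441, so d_i = 225.2 mm.
m = −d_i/d_o = -0.2305.
|h_i| = |m|·h_o = 0.2305 × 28 = 6.45 mm. The image is real, inverted and reduced, on the far side of the lens.

6.45 mm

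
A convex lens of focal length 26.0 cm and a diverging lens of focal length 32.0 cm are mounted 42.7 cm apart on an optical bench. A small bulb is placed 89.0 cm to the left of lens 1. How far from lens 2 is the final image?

5.03 cm

Lens 1: 1/d_i1 = 1/f₁ − 1/d_o1 = 1/(26.0) − 1/(89.0) = 0.02723, so d_i1 = 36.73 cm.
The intermediate image is 36.73 cm to the right of lens 1, which is 42.7 − (36.73) = 5.970 cm to the left of lens 2, so d_o2 = +5.970 cm.
Lens 2 is diverging, so f₂ = −32.0 cm.
Lens 2: 1/d_i2 = 1/f₂ − 1/d_o2 = 1/(-32.0) − 1/(5.970) = -0.1988, so d_i2 = -5.03 cm.
The final image is virtual, 5.03 cm to the left of lens 2 (overall magnification ≈ -0.35).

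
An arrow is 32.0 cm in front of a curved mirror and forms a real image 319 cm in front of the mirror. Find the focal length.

f = 29.1 cm (concave)

Real image ⇒ d_i = +319 cm.
1/f = 1/d_o + 1/d_i = 1/(32.0) + 1/(319) = 0.03438, so f = 29.1 cm.
Since f is positive, the curved mirror is concave.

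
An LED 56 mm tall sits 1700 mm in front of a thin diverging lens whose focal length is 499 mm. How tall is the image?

12.7 mm

For a diverging lens, f = -499 mm.
1/d_i = 1/f − 1/d_o = 1/(-499.0) − 1/(1700) = -0.002592, so d_i = -385.8 mm.
m = −d_i/d_o = +0.2269.
|h_i| = |m|·h_o = 0.2269 × 56 = 12.7 mm. The image is virtual, upright and reduced, on the same side as the object.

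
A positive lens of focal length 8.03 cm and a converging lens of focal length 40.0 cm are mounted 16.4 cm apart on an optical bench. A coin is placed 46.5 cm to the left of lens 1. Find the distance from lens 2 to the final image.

8.04 cm

Lens 1: 1/d_i1 = 1/f₁ − 1/d_o1 = 1/(8.03) − 1/(46.5) = 0.1030, so d_i1 = 9.706 cm.
The intermediate image is 9.706 cm to the right of lens 1, which is 16.4 − (9.706) = 6.694 cm to the left of lens 2, so d_o2 = +6.694 cm.
Lens 2: 1/d_i2 = 1/f₂ − 1/d_o2 = 1/(40.0) − 1/(6.694) = -0.1244, so d_i2 = -8.04 cm.
The final image is virtual, 8.04 cm to the left of lens 2 (overall magnification ≈ -0.25).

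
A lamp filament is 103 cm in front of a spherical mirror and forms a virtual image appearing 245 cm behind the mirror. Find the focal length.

Virtual image ⇒ d_i = −245 cm.
1/f = 1/d_o + 1/d_i = 1/(103) + 1/(-245) = 0.005627, so f = 178 cm.
Since f is positive, the spherical mirror is concave.

f = 178 cm (concave)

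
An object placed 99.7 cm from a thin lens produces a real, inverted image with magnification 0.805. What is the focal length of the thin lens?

m = −d_i/d_o ⇒ d_i = −m·d_o = −(-0.805)·(99.7) = 80.26 cm.
1/f = 1/d_o + 1/d_i = 1/(99.7) + 1/(80.26) = 0.02249, so f = 44.5 cm.
Since f is positive, the thin lens is converging.

f = 44.5 cm (converging)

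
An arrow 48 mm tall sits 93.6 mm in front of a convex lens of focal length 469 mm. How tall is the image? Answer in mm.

60.0 mm

1/d_i = 1/f − 1/d_o = 1/(469.0) − 1/(93.6) = -0.008552, so d_i = -116.9 mm.
m = −d_i/d_o = +1.249.
|h_i| = |m|·h_o = 1.249 × 48 = 60.0 mm. The image is virtual, upright and enlarged, on the same side as the object.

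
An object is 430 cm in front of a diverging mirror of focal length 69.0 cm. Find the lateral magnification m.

For a diverging mirror, f = -69.0 cm.
1/d_i = 1/f − 1/d_o = 1/(-69.00) − 1/(430) = -0.01682, so d_i = -59.46 cm.
m = −d_i/d_o = −(-59.46)/(430) = +0.138.
The image is virtual, upright and reduced, behind the mirror.

m = +0.138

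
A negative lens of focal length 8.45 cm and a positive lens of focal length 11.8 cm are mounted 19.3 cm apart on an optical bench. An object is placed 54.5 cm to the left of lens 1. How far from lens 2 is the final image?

Lens 1 is diverging, so f₁ = −8.45 cm.
Lens 1: 1/d_i1 = 1/f₁ − 1/d_o1 = 1/(-8.45) − 1/(54.5) = -0.1367, so d_i1 = -7.316 cm.
The intermediate image is 7.316 cm to the left of lens 1 (virtual), which is 19.3 − (-7.316) = 26.62 cm to the left of lens 2, so d_o2 = +26.62 cm.
Lens 2: 1/d_i2 = 1/f₂ − 1/d_o2 = 1/(11.8) − 1/(26.62) = 0.04718, so d_i2 = 21.2 cm.
The final image is real, 21.2 cm to the right of lens 2 (overall magnification ≈ -0.11).

21.2 cm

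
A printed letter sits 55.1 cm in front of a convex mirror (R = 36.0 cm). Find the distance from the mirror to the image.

13.6 cm

f = R/2 = 36.0/2 = 18.00 cm; for a convex mirror, f = -18.00 cm.
Mirror equation: 1/q = 1/f − 1/p = 1/(-18.00) − 1/(55.1) = -0.05556 − 0.01815 = -0.07370, so q = -13.6 cm.
The image is virtual, upright and reduced, behind the mirror.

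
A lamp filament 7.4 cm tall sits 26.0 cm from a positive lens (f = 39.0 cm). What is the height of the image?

22.2 cm

1/d_i = 1/f − 1/d_o = 1/(39.00) − 1/(26.0) = -0.01282, so d_i = -78.00 cm.
m = −d_i/d_o = +3.000.
|h_i| = |m|·h_o = 3.000 × 7.4 = 22.2 cm. The image is virtual, upright and enlarged, on the same side as the object.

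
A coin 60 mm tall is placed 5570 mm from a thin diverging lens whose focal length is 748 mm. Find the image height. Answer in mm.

7.10 mm

For a diverging lens, f = -748 mm.
1/d_i = 1/f − 1/d_o = 1/(-748.0) − 1/(5570) = -0.001516, so d_i = -659.4 mm.
m = −d_i/d_o = +0.1184.
|h_i| = |m|·h_o = 0.1184 × 60 = 7.10 mm. The image is virtual, upright and reduced, on the same side as the object.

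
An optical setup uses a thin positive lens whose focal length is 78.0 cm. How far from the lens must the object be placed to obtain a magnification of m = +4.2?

59.4 cm

m = −d_i/d_o ⇒ d_i = −m·d_o.
1/f = 1/d_o + 1/d_i = 1/d_o − 1/(m·d_o) = (1 − 1/m)/d_o, so d_o = f(1 − 1/m) = (78.00)(1 − 1/(+4.2)) = 59.4 cm.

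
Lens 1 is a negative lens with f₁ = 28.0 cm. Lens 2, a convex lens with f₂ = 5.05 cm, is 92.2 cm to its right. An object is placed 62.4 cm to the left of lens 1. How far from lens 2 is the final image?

Lens 1 is diverging, so f₁ = −28.0 cm.
Lens 1: 1/d_i1 = 1/f₁ − 1/d_o1 = 1/(-28.0) − 1/(62.4) = -0.05174, so d_i1 = -19.33 cm.
The intermediate image is 19.33 cm to the left of lens 1 (virtual), which is 92.2 − (-19.33) = 111.5 cm to the left of lens 2, so d_o2 = +111.5 cm.
Lens 2: 1/d_i2 = 1/f₂ − 1/d_o2 = 1/(5.05) − 1/(111.5) = 0.1891, so d_i2 = 5.29 cm.
The final image is real, 5.29 cm to the right of lens 2 (overall magnification ≈ -0.015).

5.29 cm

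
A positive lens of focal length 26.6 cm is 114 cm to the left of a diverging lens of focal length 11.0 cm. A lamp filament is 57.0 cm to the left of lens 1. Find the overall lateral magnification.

m = -0.128

Lens 1: 1/d_i1 = 1/(26.6) − 1/(57.0) = 0.02005, so d_i1 = 49.88 cm; m₁ = −d_i1/d_o1 = -0.8751.
d_o2 = 114 − (49.88) = 64.12 cm.
f₂ = −11.0 cm (diverging).
Lens 2: 1/d_i2 = 1/(-11.0) − 1/(64.12) = -0.1065, so d_i2 = -9.389 cm; m₂ = −d_i2/d_o2 = +0.1464.
m = m₁·m₂ = (-0.8751)(+0.1464) = -0.128.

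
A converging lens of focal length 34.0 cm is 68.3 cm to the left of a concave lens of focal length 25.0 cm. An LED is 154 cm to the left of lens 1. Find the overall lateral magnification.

m = -0.143

Lens 1: 1/d_i1 = 1/(34.0) − 1/(154) = 0.02292, so d_i1 = 43.63 cm; m₁ = −d_i1/d_o1 = -0.2833.
d_o2 = 68.3 − (43.63) = 24.67 cm.
f₂ = −25.0 cm (diverging).
Lens 2: 1/d_i2 = 1/(-25.0) − 1/(24.67) = -0.08054, so d_i2 = -12.42 cm; m₂ = −d_i2/d_o2 = +0.5033.
m = m₁·m₂ = (-0.2833)(+0.5033) = -0.143.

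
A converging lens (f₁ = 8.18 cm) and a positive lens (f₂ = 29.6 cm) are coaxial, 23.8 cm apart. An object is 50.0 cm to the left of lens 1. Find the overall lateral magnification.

m = -0.372

Lens 1: 1/d_i1 = 1/(8.18) − 1/(50.0) = 0.1022, so d_i1 = 9.780 cm; m₁ = −d_i1/d_o1 = -0.1956.
d_o2 = 23.8 − (9.780) = 14.02 cm.
Lens 2: 1/d_i2 = 1/(29.6) − 1/(14.02) = -0.03754, so d_i2 = -26.64 cm; m₂ = −d_i2/d_o2 = +1.900.
m = m₁·m₂ = (-0.1956)(+1.900) = -0.372.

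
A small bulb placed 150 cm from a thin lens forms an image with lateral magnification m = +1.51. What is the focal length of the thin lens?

m = −d_i/d_o ⇒ d_i = −m·d_o = −(+1.51)·(150) = -226.5 cm.
1/f = 1/d_o + 1/d_i = 1/(150) + 1/(-226.5) = 0.002252, so f = 444 cm.
Since f is positive, the thin lens is converging.

f = 444 cm (converging)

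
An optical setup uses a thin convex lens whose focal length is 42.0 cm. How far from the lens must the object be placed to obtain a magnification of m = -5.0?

50.4 cm

m = −d_i/d_o ⇒ d_i = −m·d_o.
1/f = 1/d_o + 1/d_i = 1/d_o − 1/(m·d_o) = (1 − 1/m)/d_o, so d_o = f(1 − 1/m) = (42.00)(1 − 1/(-5.0)) = 50.4 cm.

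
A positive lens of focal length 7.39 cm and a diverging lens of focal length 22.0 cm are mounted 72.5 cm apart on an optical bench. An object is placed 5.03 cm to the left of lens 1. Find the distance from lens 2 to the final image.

Lens 1: 1/d_i1 = 1/f₁ − 1/d_o1 = 1/(7.39) − 1/(5.03) = -0.06349, so d_i1 = -15.75 cm.
The intermediate image is 15.75 cm to the left of lens 1 (virtual), which is 72.5 − (-15.75) = 88.25 cm to the left of lens 2, so d_o2 = +88.25 cm.
Lens 2 is diverging, so f₂ = −22.0 cm.
Lens 2: 1/d_i2 = 1/f₂ − 1/d_o2 = 1/(-22.0) − 1/(88.25) = -0.05679, so d_i2 = -17.6 cm.
The final image is virtual, 17.6 cm to the left of lens 2 (overall magnification ≈ 0.62).

17.6 cm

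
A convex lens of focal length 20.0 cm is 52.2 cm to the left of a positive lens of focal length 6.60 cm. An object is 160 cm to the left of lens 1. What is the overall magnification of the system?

m = +0.0415

Lens 1: 1/d_i1 = 1/(20.0) − 1/(160) = 0.04375, so d_i1 = 22.86 cm; m₁ = −d_i1/d_o1 = -0.1429.
d_o2 = 52.2 − (22.86) = 29.34 cm.
Lens 2: 1/d_i2 = 1/(6.60) − 1/(29.34) = 0.1174, so d_i2 = 8.516 cm; m₂ = −d_i2/d_o2 = -0.2902.
m = m₁·m₂ = (-0.1429)(-0.2902) = +0.0415.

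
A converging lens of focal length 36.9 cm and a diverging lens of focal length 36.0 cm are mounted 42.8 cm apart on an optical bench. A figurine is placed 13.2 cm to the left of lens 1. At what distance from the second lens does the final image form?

Lens 1: 1/d_i1 = 1/f₁ − 1/d_o1 = 1/(36.9) − 1/(13.2) = -0.04866, so d_i1 = -20.55 cm.
The intermediate image is 20.55 cm to the left of lens 1 (virtual), which is 42.8 − (-20.55) = 63.35 cm to the left of lens 2, so d_o2 = +63.35 cm.
Lens 2 is diverging, so f₂ = −36.0 cm.
Lens 2: 1/d_i2 = 1/f₂ − 1/d_o2 = 1/(-36.0) − 1/(63.35) = -0.04356, so d_i2 = -23.0 cm.
The final image is virtual, 23.0 cm to the left of lens 2 (overall magnification ≈ 0.56).

23.0 cm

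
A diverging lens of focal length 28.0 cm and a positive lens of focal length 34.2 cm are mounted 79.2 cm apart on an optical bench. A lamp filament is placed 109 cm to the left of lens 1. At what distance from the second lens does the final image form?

Lens 1 is diverging, so f₁ = −28.0 cm.
Lens 1: 1/d_i1 = 1/f₁ − 1/d_o1 = 1/(-28.0) − 1/(109) = -0.04489, so d_i1 = -22.28 cm.
The intermediate image is 22.28 cm to the left of lens 1 (virtual), which is 79.2 − (-22.28) = 101.5 cm to the left of lens 2, so d_o2 = +101.5 cm.
Lens 2: 1/d_i2 = 1/f₂ − 1/d_o2 = 1/(34.2) − 1/(101.5) = 0.01939, so d_i2 = 51.6 cm.
The final image is real, 51.6 cm to the right of lens 2 (overall magnification ≈ -0.10).

51.6 cm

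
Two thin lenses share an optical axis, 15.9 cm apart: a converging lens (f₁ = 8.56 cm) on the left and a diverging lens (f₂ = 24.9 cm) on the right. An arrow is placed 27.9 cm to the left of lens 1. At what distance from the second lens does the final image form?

3.11 cm

Lens 1: 1/d_i1 = 1/f₁ − 1/d_o1 = 1/(8.56) − 1/(27.9) = 0.08098, so d_i1 = 12.35 cm.
The intermediate image is 12.35 cm to the right of lens 1, which is 15.9 − (12.35) = 3.550 cm to the left of lens 2, so d_o2 = +3.550 cm.
Lens 2 is diverging, so f₂ = −24.9 cm.
Lens 2: 1/d_i2 = 1/f₂ − 1/d_o2 = 1/(-24.9) − 1/(3.550) = -0.3219, so d_i2 = -3.11 cm.
The final image is virtual, 3.11 cm to the left of lens 2 (overall magnification ≈ -0.39).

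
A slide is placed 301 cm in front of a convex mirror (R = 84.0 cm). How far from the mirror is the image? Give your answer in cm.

36.9 cm

f = R/2 = 84.0/2 = 42.00 cm; for a convex mirror, f = -42.00 cm.
Mirror equation: 1/v = 1/f − 1/u = 1/(-42.00) − 1/(301) = -0.02381 − 0.003322 = -0.02713, so v = -36.9 cm.
The image is virtual, upright and reduced, behind the mirror.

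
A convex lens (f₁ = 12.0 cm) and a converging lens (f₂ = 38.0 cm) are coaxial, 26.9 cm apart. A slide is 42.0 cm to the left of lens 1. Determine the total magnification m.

m = -0.545

Lens 1: 1/d_i1 = 1/(12.0) − 1/(42.0) = 0.05952, so d_i1 = 16.80 cm; m₁ = −d_i1/d_o1 = -0.4000.
d_o2 = 26.9 − (16.80) = 10.10 cm.
Lens 2: 1/d_i2 = 1/(38.0) − 1/(10.10) = -0.07269, so d_i2 = -13.76 cm; m₂ = −d_i2/d_o2 = +1.362.
m = m₁·m₂ = (-0.4000)(+1.362) = -0.545.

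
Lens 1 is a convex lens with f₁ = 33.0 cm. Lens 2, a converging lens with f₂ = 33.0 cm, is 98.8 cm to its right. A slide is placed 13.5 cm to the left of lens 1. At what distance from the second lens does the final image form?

45.3 cm

Lens 1: 1/d_i1 = 1/f₁ − 1/d_o1 = 1/(33.0) − 1/(13.5) = -0.04377, so d_i1 = -22.85 cm.
The intermediate image is 22.85 cm to the left of lens 1 (virtual), which is 98.8 − (-22.85) = 121.7 cm to the left of lens 2, so d_o2 = +121.7 cm.
Lens 2: 1/d_i2 = 1/f₂ − 1/d_o2 = 1/(33.0) − 1/(121.7) = 0.02209, so d_i2 = 45.3 cm.
The final image is real, 45.3 cm to the right of lens 2 (overall magnification ≈ -0.63).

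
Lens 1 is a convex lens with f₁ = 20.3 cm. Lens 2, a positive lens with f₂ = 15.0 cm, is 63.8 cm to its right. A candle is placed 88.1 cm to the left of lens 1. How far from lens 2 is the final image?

Lens 1: 1/d_i1 = 1/f₁ − 1/d_o1 = 1/(20.3) − 1/(88.1) = 0.03791, so d_i1 = 26.38 cm.
The intermediate image is 26.38 cm to the right of lens 1, which is 63.8 − (26.38) = 37.42 cm to the left of lens 2, so d_o2 = +37.42 cm.
Lens 2: 1/d_i2 = 1/f₂ − 1/d_o2 = 1/(15.0) − 1/(37.42) = 0.03994, so d_i2 = 25.0 cm.
The final image is real, 25.0 cm to the right of lens 2 (overall magnification ≈ 0.20).

25.0 cm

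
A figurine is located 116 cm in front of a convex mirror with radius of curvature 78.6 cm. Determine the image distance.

f = R/2 = 78.6/2 = 39.30 cm; for a convex mirror, f = -39.30 cm.
Mirror equation: 1/v = 1/f − 1/u = 1/(-39.30) − 1/(116) = -0.02545 − 0.008621 = -0.03407, so v = -29.4 cm.
The image is virtual, upright and reduced, behind the mirror.

29.4 cm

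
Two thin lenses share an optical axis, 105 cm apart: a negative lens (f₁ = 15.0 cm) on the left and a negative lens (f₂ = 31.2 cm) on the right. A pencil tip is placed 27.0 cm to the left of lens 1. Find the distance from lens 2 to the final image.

24.5 cm

Lens 1 is diverging, so f₁ = −15.0 cm.
Lens 1: 1/d_i1 = 1/f₁ − 1/d_o1 = 1/(-15.0) − 1/(27.0) = -0.1037, so d_i1 = -9.643 cm.
The intermediate image is 9.643 cm to the left of lens 1 (virtual), which is 105 − (-9.643) = 114.6 cm to the left of lens 2, so d_o2 = +114.6 cm.
Lens 2 is diverging, so f₂ = −31.2 cm.
Lens 2: 1/d_i2 = 1/f₂ − 1/d_o2 = 1/(-31.2) − 1/(114.6) = -0.04078, so d_i2 = -24.5 cm.
The final image is virtual, 24.5 cm to the left of lens 2 (overall magnification ≈ 0.076).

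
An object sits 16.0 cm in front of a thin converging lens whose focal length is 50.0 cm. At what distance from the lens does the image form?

23.5 cm

Lens equation: 1/v = 1/f − 1/u = 1/(50.00) − 1/(16.0) = 0.02000 − 0.06250 = -0.04250, so v = -23.5 cm.
The image is virtual, upright and enlarged, on the same side as the object.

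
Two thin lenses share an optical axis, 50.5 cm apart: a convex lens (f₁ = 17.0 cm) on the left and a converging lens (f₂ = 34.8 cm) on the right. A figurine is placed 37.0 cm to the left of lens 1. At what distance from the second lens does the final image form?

42.1 cm

Lens 1: 1/d_i1 = 1/f₁ − 1/d_o1 = 1/(17.0) − 1/(37.0) = 0.03180, so d_i1 = 31.45 cm.
The intermediate image is 31.45 cm to the right of lens 1, which is 50.5 − (31.45) = 19.05 cm to the left of lens 2, so d_o2 = +19.05 cm.
Lens 2: 1/d_i2 = 1/f₂ − 1/d_o2 = 1/(34.8) − 1/(19.05) = -0.02376, so d_i2 = -42.1 cm.
The final image is virtual, 42.1 cm to the left of lens 2 (overall magnification ≈ -1.9).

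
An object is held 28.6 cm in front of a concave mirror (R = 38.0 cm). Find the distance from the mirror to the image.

56.6 cm

f = R/2 = 38.0/2 = 19.00 cm.
Mirror equation: 1/s_i = 1/f − 1/s_o = 1/(19.00) − 1/(28.6) = 0.05263 − 0.03497 = 0.01767, so s_i = 56.6 cm.
The image is real, inverted and enlarged, in front of the mirror.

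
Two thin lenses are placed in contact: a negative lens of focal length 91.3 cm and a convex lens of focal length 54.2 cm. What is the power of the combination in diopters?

P₁ = 1/f₁ = 1/(-0.913 m) = -1.095 D; P₂ = 1/f₂ = 1/(0.542 m) = +1.845 D.
For thin lenses in contact, P = P₁ + P₂ = (-1.095) + (+1.845) = +0.750 D.

P = +0.750 D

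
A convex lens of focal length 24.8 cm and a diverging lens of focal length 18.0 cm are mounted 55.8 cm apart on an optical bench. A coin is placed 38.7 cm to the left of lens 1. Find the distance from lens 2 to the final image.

Lens 1: 1/d_i1 = 1/f₁ − 1/d_o1 = 1/(24.8) − 1/(38.7) = 0.01448, so d_i1 = 69.05 cm.
The intermediate image is 69.05 cm to the right of lens 1, which lies 13.25 cm to the right of lens 2 — a virtual object — so d_o2 = −13.25 cm.
Lens 2 is diverging, so f₂ = −18.0 cm.
Lens 2: 1/d_i2 = 1/f₂ − 1/d_o2 = 1/(-18.0) − 1/(-13.25) = 0.01992, so d_i2 = 50.2 cm.
The final image is real, 50.2 cm to the right of lens 2 (overall magnification ≈ -6.8).

50.2 cm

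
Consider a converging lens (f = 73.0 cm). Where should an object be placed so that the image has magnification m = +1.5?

24.3 cm

m = −d_i/d_o ⇒ d_i = −m·d_o.
1/f = 1/d_o + 1/d_i = 1/d_o − 1/(m·d_o) = (1 − 1/m)/d_o, so d_o = f(1 − 1/m) = (73.00)(1 − 1/(+1.5)) = 24.3 cm.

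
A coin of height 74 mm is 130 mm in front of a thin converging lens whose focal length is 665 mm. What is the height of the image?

92.0 mm

1/d_i = 1/f − 1/d_o = 1/(665.0) − 1/(130) = -0.006189, so d_i = -161.6 mm.
m = −d_i/d_o = +1.243.
|h_i| = |m|·h_o = 1.243 × 74 = 92.0 mm. The image is virtual, upright and enlarged, on the same side as the object.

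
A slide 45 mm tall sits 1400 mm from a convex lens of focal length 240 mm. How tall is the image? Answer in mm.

9.31 mm

1/d_i = 1/f − 1/d_o = 1/(240.0) − 1/(1400) = 0.003452, so d_i = 289.7 mm.
m = −d_i/d_o = -0.2069.
|h_i| = |m|·h_o = 0.2069 × 45 = 9.31 mm. The image is real, inverted and reduced, on the far side of the lens.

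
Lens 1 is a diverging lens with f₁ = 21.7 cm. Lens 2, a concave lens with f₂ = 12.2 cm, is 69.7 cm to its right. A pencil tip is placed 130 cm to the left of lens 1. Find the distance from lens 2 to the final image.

Lens 1 is diverging, so f₁ = −21.7 cm.
Lens 1: 1/d_i1 = 1/f₁ − 1/d_o1 = 1/(-21.7) − 1/(130) = -0.05378, so d_i1 = -18.60 cm.
The intermediate image is 18.60 cm to the left of lens 1 (virtual), which is 69.7 − (-18.60) = 88.30 cm to the left of lens 2, so d_o2 = +88.30 cm.
Lens 2 is diverging, so f₂ = −12.2 cm.
Lens 2: 1/d_i2 = 1/f₂ − 1/d_o2 = 1/(-12.2) − 1/(88.30) = -0.09329, so d_i2 = -10.7 cm.
The final image is virtual, 10.7 cm to the left of lens 2 (overall magnification ≈ 0.017).

10.7 cm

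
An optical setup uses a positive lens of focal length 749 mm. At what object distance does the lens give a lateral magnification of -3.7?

m = −d_i/d_o ⇒ d_i = −m·d_o.
1/f = 1/d_o + 1/d_i = 1/d_o − 1/(m·d_o) = (1 − 1/m)/d_o, so d_o = f(1 − 1/m) = (749.0)(1 − 1/(-3.7)) = 951 mm.

951 mm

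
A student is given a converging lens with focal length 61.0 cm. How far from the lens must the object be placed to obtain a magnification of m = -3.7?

m = −d_i/d_o ⇒ d_i = −m·d_o.
1/f = 1/d_o + 1/d_i = 1/d_o − 1/(m·d_o) = (1 − 1/m)/d_o, so d_o = f(1 − 1/m) = (61.00)(1 − 1/(-3.7)) = 77.5 cm.

77.5 cm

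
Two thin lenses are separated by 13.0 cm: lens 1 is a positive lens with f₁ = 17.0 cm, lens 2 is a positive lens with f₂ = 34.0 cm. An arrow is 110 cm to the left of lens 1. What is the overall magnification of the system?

m = -0.151

Lens 1: 1/d_i1 = 1/(17.0) − 1/(110) = 0.04973, so d_i1 = 20.11 cm; m₁ = −d_i1/d_o1 = -0.1828.
d_o2 = 13.0 − (20.11) = -7.110 cm (virtual object).
Lens 2: 1/d_i2 = 1/(34.0) − 1/(-7.110) = 0.1701, so d_i2 = 5.880 cm; m₂ = −d_i2/d_o2 = +0.8270.
m = m₁·m₂ = (-0.1828)(+0.8270) = -0.151.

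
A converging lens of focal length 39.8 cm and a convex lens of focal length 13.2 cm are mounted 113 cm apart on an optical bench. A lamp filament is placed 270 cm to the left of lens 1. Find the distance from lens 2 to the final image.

Lens 1: 1/d_i1 = 1/f₁ − 1/d_o1 = 1/(39.8) − 1/(270) = 0.02142, so d_i1 = 46.68 cm.
The intermediate image is 46.68 cm to the right of lens 1, which is 113 − (46.68) = 66.32 cm to the left of lens 2, so d_o2 = +66.32 cm.
Lens 2: 1/d_i2 = 1/f₂ − 1/d_o2 = 1/(13.2) − 1/(66.32) = 0.06068, so d_i2 = 16.5 cm.
The final image is real, 16.5 cm to the right of lens 2 (overall magnification ≈ 0.043).

16.5 cm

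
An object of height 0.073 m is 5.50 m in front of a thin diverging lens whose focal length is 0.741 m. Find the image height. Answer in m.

For a diverging lens, f = -0.741 m.
1/d_i = 1/f − 1/d_o = 1/(-0.7410) − 1/(5.50) = -1.531, so d_i = -0.6530 m.
m = −d_i/d_o = +0.1187.
|h_i| = |m|·h_o = 0.1187 × 0.073 = 0.00867 m. The image is virtual, upright and reduced, on the same side as the object.

0.00867 m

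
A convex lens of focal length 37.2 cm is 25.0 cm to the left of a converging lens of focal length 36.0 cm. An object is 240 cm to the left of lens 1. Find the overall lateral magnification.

Lens 1: 1/d_i1 = 1/(37.2) − 1/(240) = 0.02272, so d_i1 = 44.02 cm; m₁ = −d_i1/d_o1 = -0.1834.
d_o2 = 25.0 − (44.02) = -19.02 cm (virtual object).
Lens 2: 1/d_i2 = 1/(36.0) − 1/(-19.02) = 0.08035, so d_i2 = 12.44 cm; m₂ = −d_i2/d_o2 = +0.6543.
m = m₁·m₂ = (-0.1834)(+0.6543) = -0.120.

m = -0.120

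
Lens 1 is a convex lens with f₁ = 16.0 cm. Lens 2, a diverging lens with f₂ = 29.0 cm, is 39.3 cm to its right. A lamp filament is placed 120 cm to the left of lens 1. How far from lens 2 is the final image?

12.1 cm

Lens 1: 1/d_i1 = 1/f₁ − 1/d_o1 = 1/(16.0) − 1/(120) = 0.05417, so d_i1 = 18.46 cm.
The intermediate image is 18.46 cm to the right of lens 1, which is 39.3 − (18.46) = 20.84 cm to the left of lens 2, so d_o2 = +20.84 cm.
Lens 2 is diverging, so f₂ = −29.0 cm.
Lens 2: 1/d_i2 = 1/f₂ − 1/d_o2 = 1/(-29.0) − 1/(20.84) = -0.08247, so d_i2 = -12.1 cm.
The final image is virtual, 12.1 cm to the left of lens 2 (overall magnification ≈ -0.090).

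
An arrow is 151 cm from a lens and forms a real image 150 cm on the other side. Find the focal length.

f = 75.2 cm (converging)

Real image ⇒ d_i = +150 cm.
1/f = 1/d_o + 1/d_i = 1/(151) + 1/(150) = 0.01329, so f = 75.2 cm.
Since f is positive, the lens is converging.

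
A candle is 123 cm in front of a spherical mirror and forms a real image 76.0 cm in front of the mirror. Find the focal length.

Real image ⇒ d_i = +76.0 cm.
1/f = 1/d_o + 1/d_i = 1/(123) + 1/(76.0) = 0.02129, so f = 47.0 cm.
Since f is positive, the spherical mirror is concave.

f = 47.0 cm (concave)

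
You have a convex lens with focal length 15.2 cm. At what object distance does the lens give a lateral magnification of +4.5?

m = −d_i/d_o ⇒ d_i = −m·d_o.
1/f = 1/d_o + 1/d_i = 1/d_o − 1/(m·d_o) = (1 − 1/m)/d_o, so d_o = f(1 − 1/m) = (15.20)(1 − 1/(+4.5)) = 11.8 cm.

11.8 cm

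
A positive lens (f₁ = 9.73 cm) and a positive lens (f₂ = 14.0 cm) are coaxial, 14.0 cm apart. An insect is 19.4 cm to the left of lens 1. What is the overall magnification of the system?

m = -0.722

Lens 1: 1/d_i1 = 1/(9.73) − 1/(19.4) = 0.05123, so d_i1 = 19.52 cm; m₁ = −d_i1/d_o1 = -1.006.
d_o2 = 14.0 − (19.52) = -5.520 cm (virtual object).
Lens 2: 1/d_i2 = 1/(14.0) − 1/(-5.520) = 0.2526, so d_i2 = 3.959 cm; m₂ = −d_i2/d_o2 = +0.7172.
m = m₁·m₂ = (-1.006)(+0.7172) = -0.722.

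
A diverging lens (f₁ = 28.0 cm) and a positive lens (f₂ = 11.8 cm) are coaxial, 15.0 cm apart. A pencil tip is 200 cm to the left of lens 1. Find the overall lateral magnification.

m = -0.0522

f₁ = −28.0 cm (diverging).
Lens 1: 1/d_i1 = 1/(-28.0) − 1/(200) = -0.04071, so d_i1 = -24.56 cm; m₁ = −d_i1/d_o1 = +0.1228.
d_o2 = 15.0 − (-24.56) = 39.56 cm.
Lens 2: 1/d_i2 = 1/(11.8) − 1/(39.56) = 0.05947, so d_i2 = 16.82 cm; m₂ = −d_i2/d_o2 = -0.4251.
m = m₁·m₂ = (+0.1228)(-0.4251) = -0.0522.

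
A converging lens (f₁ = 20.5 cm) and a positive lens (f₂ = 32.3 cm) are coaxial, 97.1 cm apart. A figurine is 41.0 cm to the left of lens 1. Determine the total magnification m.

Lens 1: 1/d_i1 = 1/(20.5) − 1/(41.0) = 0.02439, so d_i1 = 41.00 cm; m₁ = −d_i1/d_o1 = -1.000.
d_o2 = 97.1 − (41.00) = 56.10 cm.
Lens 2: 1/d_i2 = 1/(32.3) − 1/(56.10) = 0.01313, so d_i2 = 76.14 cm; m₂ = −d_i2/d_o2 = -1.357.
m = m₁·m₂ = (-1.000)(-1.357) = +1.36.

m = +1.36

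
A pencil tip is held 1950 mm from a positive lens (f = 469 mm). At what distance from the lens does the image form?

Lens equation: 1/v = 1/f − 1/u = 1/(469.0) − 1/(1950) = 0.002132 − 0.0005128 = 0.001619, so v = 618 mm.
The image is real, inverted and reduced, on the far side of the lens.

618 mm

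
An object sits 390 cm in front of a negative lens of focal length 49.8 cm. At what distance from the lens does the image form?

For a negative lens, f = -49.8 cm.
Lens equation: 1/v = 1/f − 1/u = 1/(-49.80) − 1/(390) = -0.02008 − 0.002564 = -0.02264, so v = -44.2 cm.
The image is virtual, upright and reduced, on the same side as the object.

44.2 cm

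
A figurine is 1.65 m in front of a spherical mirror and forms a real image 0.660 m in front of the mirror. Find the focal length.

Real image ⇒ d_i = +0.660 m.
1/f = 1/d_o + 1/d_i = 1/(1.65) + 1/(0.660) = 2.121, so f = 0.471 m.
Since f is positive, the spherical mirror is concave.

f = 0.471 m (concave)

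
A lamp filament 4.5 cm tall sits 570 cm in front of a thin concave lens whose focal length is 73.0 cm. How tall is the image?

0.511 cm

For a concave lens, f = -73.0 cm.
1/d_i = 1/f − 1/d_o = 1/(-73.00) − 1/(570) = -0.01545, so d_i = -64.71 cm.
m = −d_i/d_o = +0.1135.
|h_i| = |m|·h_o = 0.1135 × 4.5 = 0.511 cm. The image is virtual, upright and reduced, on the same side as the object.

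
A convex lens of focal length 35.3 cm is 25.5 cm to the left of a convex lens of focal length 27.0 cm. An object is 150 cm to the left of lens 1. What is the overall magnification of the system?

Lens 1: 1/d_i1 = 1/(35.3) − 1/(150) = 0.02166, so d_i1 = 46.16 cm; m₁ = −d_i1/d_o1 = -0.3077.
d_o2 = 25.5 − (46.16) = -20.66 cm (virtual object).
Lens 2: 1/d_i2 = 1/(27.0) − 1/(-20.66) = 0.08544, so d_i2 = 11.70 cm; m₂ = −d_i2/d_o2 = +0.5665.
m = m₁·m₂ = (-0.3077)(+0.5665) = -0.174.

m = -0.174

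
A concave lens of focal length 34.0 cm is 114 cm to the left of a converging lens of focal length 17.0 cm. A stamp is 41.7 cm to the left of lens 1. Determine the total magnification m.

f₁ = −34.0 cm (diverging).
Lens 1: 1/d_i1 = 1/(-34.0) − 1/(41.7) = -0.05339, so d_i1 = -18.73 cm; m₁ = −d_i1/d_o1 = +0.4492.
d_o2 = 114 − (-18.73) = 132.7 cm.
Lens 2: 1/d_i2 = 1/(17.0) − 1/(132.7) = 0.05129, so d_i2 = 19.50 cm; m₂ = −d_i2/d_o2 = -0.1469.
m = m₁·m₂ = (+0.4492)(-0.1469) = -0.0660.

m = -0.0660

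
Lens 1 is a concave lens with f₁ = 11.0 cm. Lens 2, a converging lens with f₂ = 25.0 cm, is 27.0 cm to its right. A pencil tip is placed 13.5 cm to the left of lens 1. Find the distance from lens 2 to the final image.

103 cm

Lens 1 is diverging, so f₁ = −11.0 cm.
Lens 1: 1/d_i1 = 1/f₁ − 1/d_o1 = 1/(-11.0) − 1/(13.5) = -0.1650, so d_i1 = -6.061 cm.
The intermediate image is 6.061 cm to the left of lens 1 (virtual), which is 27.0 − (-6.061) = 33.06 cm to the left of lens 2, so d_o2 = +33.06 cm.
Lens 2: 1/d_i2 = 1/f₂ − 1/d_o2 = 1/(25.0) − 1/(33.06) = 0.009752, so d_i2 = 103 cm.
The final image is real, 103 cm to the right of lens 2 (overall magnification ≈ -1.4).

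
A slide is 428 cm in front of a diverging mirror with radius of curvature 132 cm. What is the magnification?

m = +0.134

f = R/2 = 132/2 = 66.00 cm; for a diverging mirror, f = -66.00 cm.
1/d_i = 1/f − 1/d_o = 1/(-66.00) − 1/(428) = -0.01749, so d_i = -57.18 cm.
m = −d_i/d_o = −(-57.18)/(428) = +0.134.
The image is virtual, upright and reduced, behind the mirror.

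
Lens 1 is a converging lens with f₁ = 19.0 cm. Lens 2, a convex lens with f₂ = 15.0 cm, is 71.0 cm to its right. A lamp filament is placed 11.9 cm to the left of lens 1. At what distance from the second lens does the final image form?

Lens 1: 1/d_i1 = 1/f₁ − 1/d_o1 = 1/(19.0) − 1/(11.9) = -0.03140, so d_i1 = -31.85 cm.
The intermediate image is 31.85 cm to the left of lens 1 (virtual), which is 71.0 − (-31.85) = 102.8 cm to the left of lens 2, so d_o2 = +102.8 cm.
Lens 2: 1/d_i2 = 1/f₂ − 1/d_o2 = 1/(15.0) − 1/(102.8) = 0.05694, so d_i2 = 17.6 cm.
The final image is real, 17.6 cm to the right of lens 2 (overall magnification ≈ -0.46).

17.6 cm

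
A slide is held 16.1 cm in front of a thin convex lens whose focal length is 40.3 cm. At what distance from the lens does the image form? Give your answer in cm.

Thin-lens equation: 1/s_i = 1/f − 1/s_o = 1/(40.30) − 1/(16.1) = 0.02481 − 0.06211 = -0.03730, so s_i = -26.8 cm.
The image is virtual, upright and enlarged, on the same side as the object.

26.8 cm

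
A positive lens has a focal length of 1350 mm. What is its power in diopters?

P = +0.741 D

f = 135 cm = 1.35 m.
P = 1/f = 1/(1.35 m) = +0.741 D.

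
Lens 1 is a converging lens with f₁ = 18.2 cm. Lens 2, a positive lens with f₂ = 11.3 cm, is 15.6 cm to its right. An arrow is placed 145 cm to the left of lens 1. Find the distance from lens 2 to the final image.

Lens 1: 1/d_i1 = 1/f₁ − 1/d_o1 = 1/(18.2) − 1/(145) = 0.04805, so d_i1 = 20.81 cm.
The intermediate image is 20.81 cm to the right of lens 1, which lies 5.210 cm to the right of lens 2 — a virtual object — so d_o2 = −5.210 cm.
Lens 2: 1/d_i2 = 1/f₂ − 1/d_o2 = 1/(11.3) − 1/(-5.210) = 0.2804, so d_i2 = 3.57 cm.
The final image is real, 3.57 cm to the right of lens 2 (overall magnification ≈ -0.098).

3.57 cm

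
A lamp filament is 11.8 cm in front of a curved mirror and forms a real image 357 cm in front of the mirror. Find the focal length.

Real image ⇒ d_i = +357 cm.
1/f = 1/d_o + 1/d_i = 1/(11.8) + 1/(357) = 0.08755, so f = 11.4 cm.
Since f is positive, the curved mirror is concave.

f = 11.4 cm (concave)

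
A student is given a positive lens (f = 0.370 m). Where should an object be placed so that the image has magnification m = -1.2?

m = −d_i/d_o ⇒ d_i = −m·d_o.
1/f = 1/d_o + 1/d_i = 1/d_o − 1/(m·d_o) = (1 − 1/m)/d_o, so d_o = f(1 − 1/m) = (0.3700)(1 − 1/(-1.2)) = 0.678 m.

0.678 m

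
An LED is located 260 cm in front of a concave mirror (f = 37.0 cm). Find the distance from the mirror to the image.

43.1 cm

Mirror equation: 1/s_i = 1/f − 1/s_o = 1/(37.00) − 1/(260) = 0.02703 − 0.003846 = 0.02318, so s_i = 43.1 cm.
The image is real, inverted and reduced, in front of the mirror.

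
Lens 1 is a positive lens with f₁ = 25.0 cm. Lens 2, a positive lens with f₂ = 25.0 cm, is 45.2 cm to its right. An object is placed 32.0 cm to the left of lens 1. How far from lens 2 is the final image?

18.4 cm

Lens 1: 1/d_i1 = 1/f₁ − 1/d_o1 = 1/(25.0) − 1/(32.0) = 0.008750, so d_i1 = 114.3 cm.
The intermediate image is 114.3 cm to the right of lens 1, which lies 69.10 cm to the right of lens 2 — a virtual object — so d_o2 = −69.10 cm.
Lens 2: 1/d_i2 = 1/f₂ − 1/d_o2 = 1/(25.0) − 1/(-69.10) = 0.05447, so d_i2 = 18.4 cm.
The final image is real, 18.4 cm to the right of lens 2 (overall magnification ≈ -0.95).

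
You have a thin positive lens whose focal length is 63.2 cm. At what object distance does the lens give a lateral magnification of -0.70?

m = −d_i/d_o ⇒ d_i = −m·d_o.
1/f = 1/d_o + 1/d_i = 1/d_o − 1/(m·d_o) = (1 − 1/m)/d_o, so d_o = f(1 − 1/m) = (63.20)(1 − 1/(-0.70)) = 153 cm.

153 cm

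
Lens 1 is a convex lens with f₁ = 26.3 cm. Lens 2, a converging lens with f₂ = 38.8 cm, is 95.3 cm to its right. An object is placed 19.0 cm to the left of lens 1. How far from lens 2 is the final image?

Lens 1: 1/d_i1 = 1/f₁ − 1/d_o1 = 1/(26.3) − 1/(19.0) = -0.01461, so d_i1 = -68.45 cm.
The intermediate image is 68.45 cm to the left of lens 1 (virtual), which is 95.3 − (-68.45) = 163.8 cm to the left of lens 2, so d_o2 = +163.8 cm.
Lens 2: 1/d_i2 = 1/f₂ − 1/d_o2 = 1/(38.8) − 1/(163.8) = 0.01967, so d_i2 = 50.8 cm.
The final image is real, 50.8 cm to the right of lens 2 (overall magnification ≈ -1.1).

50.8 cm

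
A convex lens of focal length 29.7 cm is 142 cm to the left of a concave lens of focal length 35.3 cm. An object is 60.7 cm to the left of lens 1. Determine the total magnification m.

m = -0.284

Lens 1: 1/d_i1 = 1/(29.7) − 1/(60.7) = 0.01720, so d_i1 = 58.15 cm; m₁ = −d_i1/d_o1 = -0.9580.
d_o2 = 142 − (58.15) = 83.85 cm.
f₂ = −35.3 cm (diverging).
Lens 2: 1/d_i2 = 1/(-35.3) − 1/(83.85) = -0.04025, so d_i2 = -24.84 cm; m₂ = −d_i2/d_o2 = +0.2963.
m = m₁·m₂ = (-0.9580)(+0.2963) = -0.284.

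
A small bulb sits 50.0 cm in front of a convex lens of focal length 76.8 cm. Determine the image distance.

Lens equation: 1/d_i = 1/f − 1/d_o = 1/(76.80) − 1/(50.0) = 0.01302 − 0.02000 = -0.006979, so d_i = -143 cm.
The image is virtual, upright and enlarged, on the same side as the object.

143 cm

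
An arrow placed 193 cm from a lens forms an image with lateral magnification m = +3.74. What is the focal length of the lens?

f = 263 cm (converging)

m = −d_i/d_o ⇒ d_i = −m·d_o = −(+3.74)·(193) = -721.8 cm.
1/f = 1/d_o + 1/d_i = 1/(193) + 1/(-721.8) = 0.003796, so f = 263 cm.
Since f is positive, the lens is converging.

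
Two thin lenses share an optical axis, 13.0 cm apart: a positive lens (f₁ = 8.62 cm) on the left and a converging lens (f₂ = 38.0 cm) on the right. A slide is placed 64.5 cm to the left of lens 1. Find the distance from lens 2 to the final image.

Lens 1: 1/d_i1 = 1/f₁ − 1/d_o1 = 1/(8.62) − 1/(64.5) = 0.1005, so d_i1 = 9.950 cm.
The intermediate image is 9.950 cm to the right of lens 1, which is 13.0 − (9.950) = 3.050 cm to the left of lens 2, so d_o2 = +3.050 cm.
Lens 2: 1/d_i2 = 1/f₂ − 1/d_o2 = 1/(38.0) − 1/(3.050) = -0.3016, so d_i2 = -3.32 cm.
The final image is virtual, 3.32 cm to the left of lens 2 (overall magnification ≈ -0.17).

3.32 cm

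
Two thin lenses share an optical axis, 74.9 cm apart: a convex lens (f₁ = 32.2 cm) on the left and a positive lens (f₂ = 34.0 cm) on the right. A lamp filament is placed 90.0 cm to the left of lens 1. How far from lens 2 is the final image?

Lens 1: 1/d_i1 = 1/f₁ − 1/d_o1 = 1/(32.2) − 1/(90.0) = 0.01994, so d_i1 = 50.14 cm.
The intermediate image is 50.14 cm to the right of lens 1, which is 74.9 − (50.14) = 24.76 cm to the left of lens 2, so d_o2 = +24.76 cm.
Lens 2: 1/d_i2 = 1/f₂ − 1/d_o2 = 1/(34.0) − 1/(24.76) = -0.01098, so d_i2 = -91.1 cm.
The final image is virtual, 91.1 cm to the left of lens 2 (overall magnification ≈ -2.1).

91.1 cm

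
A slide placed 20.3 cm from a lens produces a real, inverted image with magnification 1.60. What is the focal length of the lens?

f = 12.5 cm (converging)

m = −d_i/d_o ⇒ d_i = −m·d_o = −(-1.60)·(20.3) = 32.48 cm.
1/f = 1/d_o + 1/d_i = 1/(20.3) + 1/(32.48) = 0.08005, so f = 12.5 cm.
Since f is positive, the lens is converging.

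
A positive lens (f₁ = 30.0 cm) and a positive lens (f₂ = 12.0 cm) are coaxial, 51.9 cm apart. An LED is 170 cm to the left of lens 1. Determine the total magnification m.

m = +0.741

Lens 1: 1/d_i1 = 1/(30.0) − 1/(170) = 0.02745, so d_i1 = 36.43 cm; m₁ = −d_i1/d_o1 = -0.2143.
d_o2 = 51.9 − (36.43) = 15.47 cm.
Lens 2: 1/d_i2 = 1/(12.0) − 1/(15.47) = 0.01869, so d_i2 = 53.50 cm; m₂ = −d_i2/d_o2 = -3.458.
m = m₁·m₂ = (-0.2143)(-3.458) = +0.741.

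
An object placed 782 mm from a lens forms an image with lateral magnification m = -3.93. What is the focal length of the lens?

f = 623 mm (converging)

m = −d_i/d_o ⇒ d_i = −m·d_o = −(-3.93)·(782) = 3073 mm.
1/f = 1/d_o + 1/d_i = 1/(782) + 1/(3073) = 0.001604, so f = 623 mm.
Since f is positive, the lens is converging.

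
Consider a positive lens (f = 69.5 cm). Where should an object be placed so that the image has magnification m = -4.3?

m = −d_i/d_o ⇒ d_i = −m·d_o.
1/f = 1/d_o + 1/d_i = 1/d_o − 1/(m·d_o) = (1 − 1/m)/d_o, so d_o = f(1 − 1/m) = (69.50)(1 − 1/(-4.3)) = 85.7 cm.

85.7 cm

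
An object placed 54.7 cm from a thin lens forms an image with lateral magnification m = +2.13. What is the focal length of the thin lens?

m = −d_i/d_o ⇒ d_i = −m·d_o = −(+2.13)·(54.7) = -116.5 cm.
1/f = 1/d_o + 1/d_i = 1/(54.7) + 1/(-116.5) = 0.009698, so f = 103 cm.
Since f is positive, the thin lens is converging.

f = 103 cm (converging)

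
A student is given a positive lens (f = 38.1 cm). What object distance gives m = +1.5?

12.7 cm

m = −d_i/d_o ⇒ d_i = −m·d_o.
1/f = 1/d_o + 1/d_i = 1/d_o − 1/(m·d_o) = (1 − 1/m)/d_o, so d_o = f(1 − 1/m) = (38.10)(1 − 1/(+1.5)) = 12.7 cm.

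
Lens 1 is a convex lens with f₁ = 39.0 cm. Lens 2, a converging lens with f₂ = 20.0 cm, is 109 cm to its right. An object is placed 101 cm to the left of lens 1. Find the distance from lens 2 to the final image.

35.7 cm

Lens 1: 1/d_i1 = 1/f₁ − 1/d_o1 = 1/(39.0) − 1/(101) = 0.01574, so d_i1 = 63.53 cm.
The intermediate image is 63.53 cm to the right of lens 1, which is 109 − (63.53) = 45.47 cm to the left of lens 2, so d_o2 = +45.47 cm.
Lens 2: 1/d_i2 = 1/f₂ − 1/d_o2 = 1/(20.0) − 1/(45.47) = 0.02801, so d_i2 = 35.7 cm.
The final image is real, 35.7 cm to the right of lens 2 (overall magnification ≈ 0.49).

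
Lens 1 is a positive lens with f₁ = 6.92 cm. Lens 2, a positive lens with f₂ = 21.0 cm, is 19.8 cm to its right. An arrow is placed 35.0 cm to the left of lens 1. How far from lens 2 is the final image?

23.9 cm

Lens 1: 1/d_i1 = 1/f₁ − 1/d_o1 = 1/(6.92) − 1/(35.0) = 0.1159, so d_i1 = 8.625 cm.
The intermediate image is 8.625 cm to the right of lens 1, which is 19.8 − (8.625) = 11.18 cm to the left of lens 2, so d_o2 = +11.18 cm.
Lens 2: 1/d_i2 = 1/f₂ − 1/d_o2 = 1/(21.0) − 1/(11.18) = -0.04183, so d_i2 = -23.9 cm.
The final image is virtual, 23.9 cm to the left of lens 2 (overall magnification ≈ -0.53).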